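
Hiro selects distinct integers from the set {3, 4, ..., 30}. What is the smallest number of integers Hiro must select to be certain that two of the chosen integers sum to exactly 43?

Two chosen integers sum to 43 exactly when both halves of some pair {x, 43−x} with 13 ≤ x ≤ 43−x ≤ 30 are chosen — 9 such pairs.
The remaining 10 elements (those with no distinct partner in range) can never complete a 43-sum, so the worst case takes all of them and one from each pair: 10 + 9 = 19.
The 20th integer has to be the second member of some pair, so 19 + 1 = 20.

20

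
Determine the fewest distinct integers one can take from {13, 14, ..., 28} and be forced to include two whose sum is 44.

11

Group the elements by complementary pair {x, 44−x}: {16,28}, {17,27}, {18,26}, …, giving 6 two-element pairs, the single value 22 (it cannot pair with itself since the integers are distinct), and 3 integers whose partner 44−x falls outside [13,28].
By pigeonhole, treating each of those 10 groups as a pigeonhole, one can pick one integer per group — 10 integers — with no two summing to 44.
The 11th integer lands in an occupied pair, forcing a sum of 44.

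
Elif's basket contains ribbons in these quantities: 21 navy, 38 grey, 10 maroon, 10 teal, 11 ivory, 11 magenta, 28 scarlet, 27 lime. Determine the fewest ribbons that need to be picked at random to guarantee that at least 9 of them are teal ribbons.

In the worst case for collecting teal ribbons, every non-teal ribbon comes out first.
There are 21 + 38 + 10 + 11 + 11 + 28 + 27 = 146 non-teal ribbons altogether.
After those, each further ribbon must be teal, so 146 + 9 = 155 draws guarantee 9 teal ribbons.

155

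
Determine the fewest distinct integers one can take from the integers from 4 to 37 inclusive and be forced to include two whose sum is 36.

21

Two chosen integers sum to 36 exactly when both halves of some pair {x, 36−x} with 4 ≤ x ≤ 36−x ≤ 32 are chosen — 14 such pairs.
The remaining 6 elements (those with no distinct partner in range) can never complete a 36-sum, so the worst case takes all of them and one from each pair: 6 + 14 = 20.
The 21st integer has to be the second member of some pair, so 20 + 1 = 21.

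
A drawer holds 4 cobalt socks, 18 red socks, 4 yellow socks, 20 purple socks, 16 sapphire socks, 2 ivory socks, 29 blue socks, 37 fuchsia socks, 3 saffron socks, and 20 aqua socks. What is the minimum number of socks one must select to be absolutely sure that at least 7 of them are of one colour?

50

The 10 colours are the holes; the socks drawn are the pigeons.
To avoid 7 of any one colour, the worst case takes at most 6 of each colour, or every sock of a colour that has fewer than 6.
That gives 4 + 6 + 4 + 6 + 6 + 2 + 6 + 6 + 3 + 6 = 49 socks with no colour reaching 7.
The next sock forces some colour to 7, so 49 + 1 = 50.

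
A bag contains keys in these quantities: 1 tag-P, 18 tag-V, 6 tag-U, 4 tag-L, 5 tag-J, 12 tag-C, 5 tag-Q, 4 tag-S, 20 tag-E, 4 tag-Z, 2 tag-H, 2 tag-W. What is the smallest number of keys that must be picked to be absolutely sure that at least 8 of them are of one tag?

Put each drawn key into a box by tag. The largest draw with every box below 8 takes min(count, 7) from each tag; tags with fewer than 7 contribute all they have.
Σ min(cᵢ, 7) = 1 + 7 + 6 + 4 + 5 + 7 + 5 + 4 + 7 + 4 + 2 + 2 = 54.
Draw number 54 + 1 = 55 must push one box to 8.

55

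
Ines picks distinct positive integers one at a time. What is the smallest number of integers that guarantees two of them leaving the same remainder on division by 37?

38

By the pigeonhole principle, the 37 residue classes mod 37 are the pigeonholes.
With 37 integers one could put 1 in each residue class and have no class reach 2.
The 38th integer pushes some class to 2, so 37·1 + 1 = 38.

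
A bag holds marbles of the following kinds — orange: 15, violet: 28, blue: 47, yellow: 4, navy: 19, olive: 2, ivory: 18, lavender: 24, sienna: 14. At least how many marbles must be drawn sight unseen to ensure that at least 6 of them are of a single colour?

42

Put each drawn marble into a box by colour. The largest draw with every box below 6 takes min(count, 5) from each colour; colours with fewer than 5 contribute all they have.
Σ min(cᵢ, 5) = 5 + 5 + 5 + 4 + 5 + 2 + 5 + 5 + 5 = 41.
Draw number 41 + 1 = 42 must push one box to 6.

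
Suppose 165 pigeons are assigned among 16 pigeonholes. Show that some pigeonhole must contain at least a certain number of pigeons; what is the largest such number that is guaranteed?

By pigeonhole, the 16 pigeonholes are the holes and the 165 pigeons are the pigeons.
If every pigeonhole held at most 10 pigeons, the total would be at most 16 × 10 = 160, which is less than 165.
So some pigeonhole holds at least ⌈165/16⌉ = 11 pigeons.

11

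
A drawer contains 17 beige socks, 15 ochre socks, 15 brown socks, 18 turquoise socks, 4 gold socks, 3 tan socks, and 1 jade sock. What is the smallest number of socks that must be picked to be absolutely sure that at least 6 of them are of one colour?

29

An adversary could hand out at most 5 socks per colour (gold, tan, jade run out sooner): 5 + 5 + 5 + 5 + 4 + 3 + 1 = 28 socks and still no colour has 6.
Pigeonhole: one more sock lands in a colour already at 5, so 29 draws are enough and 28 are not.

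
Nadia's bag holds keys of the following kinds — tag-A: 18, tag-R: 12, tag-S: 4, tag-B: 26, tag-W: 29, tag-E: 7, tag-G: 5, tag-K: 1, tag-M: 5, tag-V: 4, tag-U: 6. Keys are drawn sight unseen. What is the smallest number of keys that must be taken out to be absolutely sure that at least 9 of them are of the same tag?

65

Put each drawn key into a box by tag. The largest draw with every box below 9 takes min(count, 8) from each tag; tags with fewer than 8 contribute all they have.
Σ min(cᵢ, 8) = 8 + 8 + 4 + 8 + 8 + 7 + 5 + 1 + 5 + 4 + 6 = 64.
Draw number 64 + 1 = 65 must push one box to 9.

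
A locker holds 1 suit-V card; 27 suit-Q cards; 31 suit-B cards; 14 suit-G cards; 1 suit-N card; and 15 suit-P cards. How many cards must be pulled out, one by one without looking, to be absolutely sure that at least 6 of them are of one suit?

An adversary could hand out at most 5 cards per suit (suit-V, suit-N run out sooner): 1 + 5 + 5 + 5 + 1 + 5 = 22 cards and still no suit has 6.
One more card lands in a suit already at 5, so 23 draws are enough and 22 are not.

23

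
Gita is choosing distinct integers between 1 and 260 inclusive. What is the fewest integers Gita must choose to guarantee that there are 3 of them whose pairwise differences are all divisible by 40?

Integers whose pairwise differences are multiples of 40 are exactly those sharing a remainder mod 40. Pigeonhole: the 40 residue classes mod 40 are the pigeonholes.
With 80 integers one could put 2 in each residue class and have no class reach 3.
The 81st integer pushes some class to 3, so 40·2 + 1 = 81.

81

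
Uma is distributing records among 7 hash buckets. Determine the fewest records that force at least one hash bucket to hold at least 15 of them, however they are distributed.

With 98 records one could put exactly 14 in each of the 7 hash buckets, and no hash bucket would reach 15.
One more record must land in a hash bucket that already has 14, giving it 15.
So 7 × 14 + 1 = 99 records are required.

99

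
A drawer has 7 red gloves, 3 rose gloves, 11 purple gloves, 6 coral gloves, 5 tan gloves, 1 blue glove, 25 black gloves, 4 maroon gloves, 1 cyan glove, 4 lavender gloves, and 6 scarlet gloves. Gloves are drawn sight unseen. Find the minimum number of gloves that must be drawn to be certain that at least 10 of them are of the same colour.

Put each drawn glove into a box by colour. The largest draw with every box below 10 takes min(count, 9) from each colour; colours with fewer than 9 contribute all they have.
Σ min(cᵢ, 9) = 7 + 3 + 9 + 6 + 5 + 1 + 9 + 4 + 1 + 4 + 6 = 55.
Draw number 55 + 1 = 56 must push one box to 10.

56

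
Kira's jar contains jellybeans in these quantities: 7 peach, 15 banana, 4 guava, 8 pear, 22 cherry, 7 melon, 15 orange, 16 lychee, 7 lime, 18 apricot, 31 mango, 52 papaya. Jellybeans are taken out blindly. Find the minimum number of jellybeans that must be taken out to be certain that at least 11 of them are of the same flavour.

An adversary could hand out at most 10 jellybeans per flavour (5 flavours run out sooner): 7 + 10 + 4 + 8 + 10 + 7 + 10 + 10 + 7 + 10 + 10 + 10 = 103 jellybeans and still no flavour has 11.
By pigeonhole, one more jellybean lands in a flavour already at 10, so 104 draws are enough and 103 are not.

104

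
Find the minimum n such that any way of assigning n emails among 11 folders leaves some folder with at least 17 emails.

With 176 emails one could put exactly 16 in each of the 11 folders, and no folder would reach 17.
By pigeonhole, one more email must land in a folder that already has 16, giving it 17.
So 11 × 16 + 1 = 177 emails are required.

177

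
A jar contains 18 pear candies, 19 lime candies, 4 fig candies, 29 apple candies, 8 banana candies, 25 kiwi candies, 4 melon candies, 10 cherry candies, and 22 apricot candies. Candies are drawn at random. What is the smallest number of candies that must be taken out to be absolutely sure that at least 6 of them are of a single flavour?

An adversary could hand out at most 5 candies per flavour (fig, melon run out sooner): 5 + 5 + 4 + 5 + 5 + 5 + 4 + 5 + 5 = 43 candies and still no flavour has 6.
By pigeonhole, one more candy lands in a flavour already at 5, so 44 draws are enough and 43 are not.

44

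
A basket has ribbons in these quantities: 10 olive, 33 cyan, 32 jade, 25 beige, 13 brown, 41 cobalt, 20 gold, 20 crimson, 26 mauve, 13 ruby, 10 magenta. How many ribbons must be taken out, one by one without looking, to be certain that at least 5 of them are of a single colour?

45

An adversary could hand out at most 4 ribbons per colour: 4 + 4 + 4 + 4 + 4 + 4 + 4 + 4 + 4 + 4 + 4 = 44 ribbons and still no colour has 5.
One more ribbon lands in a colour already at 4, so 45 draws are enough and 44 are not.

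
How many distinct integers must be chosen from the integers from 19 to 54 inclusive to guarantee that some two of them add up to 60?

A set avoiding the sum 60 can contain at most one of each pair {x, 60−x}, plus the 14 elements whose complement lies outside the range or equal to its own complement.
The integers 30, …, 54 (25 of them) are such a set: any two sum to at least 30+31 = 61 > 60.
By pigeonhole, any 26th integer completes one of the 11 pairs, so 26 choices force a sum of 60.

26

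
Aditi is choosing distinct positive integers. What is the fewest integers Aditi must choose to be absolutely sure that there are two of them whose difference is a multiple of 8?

9

Integers whose pairwise differences are multiples of 8 are exactly those sharing a remainder mod 8. The 8 residue classes mod 8 are the pigeonholes.
With 8 integers one could put 1 in each residue class and have no class reach 2.
The 9th integer pushes some class to 2, so 8·1 + 1 = 9.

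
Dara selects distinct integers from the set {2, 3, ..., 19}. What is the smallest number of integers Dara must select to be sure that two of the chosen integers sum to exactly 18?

12

A set avoiding the sum 18 can contain at most one of each pair {x, 18−x}, plus the 4 elements whose complement lies outside the range or equal to its own complement.
The integers 9, …, 19 (11 of them) are such a set: any two sum to at least 9+10 = 19 > 18.
By the pigeonhole principle, any 12th integer completes one of the 7 pairs, so 12 choices force a sum of 18.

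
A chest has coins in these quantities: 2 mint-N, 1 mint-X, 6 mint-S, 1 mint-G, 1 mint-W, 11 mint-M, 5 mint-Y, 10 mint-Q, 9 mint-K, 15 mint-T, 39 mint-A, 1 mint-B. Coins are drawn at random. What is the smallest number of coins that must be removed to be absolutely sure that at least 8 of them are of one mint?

By pigeonhole, put each drawn coin into a box by mint. The largest draw with every box below 8 takes min(count, 7) from each mint; mints with fewer than 7 contribute all they have.
Σ min(cᵢ, 7) = 2 + 1 + 6 + 1 + 1 + 7 + 5 + 7 + 7 + 7 + 7 + 1 = 52.
Draw number 52 + 1 = 53 must push one box to 8.

53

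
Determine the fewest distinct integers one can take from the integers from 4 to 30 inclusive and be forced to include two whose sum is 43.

19

A set avoiding the sum 43 can contain at most one of each pair {x, 43−x}, plus the 9 elements whose complement lies outside the range.
The integers 4, …, 21 (18 of them) are such a set: any two sum to at least 4+5 = 9 and at most 20+21 = 41 < 43.
By the pigeonhole principle, any 19th integer completes one of the 9 pairs, so 19 choices force a sum of 43.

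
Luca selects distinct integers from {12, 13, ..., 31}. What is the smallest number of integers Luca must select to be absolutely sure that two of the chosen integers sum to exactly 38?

A set avoiding the sum 38 can contain at most one of each pair {x, 38−x}, plus the 6 elements whose complement lies outside the range or equal to its own complement.
The integers 19, …, 31 (13 of them) are such a set: any two sum to at least 19+20 = 39 > 38.
By pigeonhole, any 14th integer completes one of the 7 pairs, so 14 choices force a sum of 38.

14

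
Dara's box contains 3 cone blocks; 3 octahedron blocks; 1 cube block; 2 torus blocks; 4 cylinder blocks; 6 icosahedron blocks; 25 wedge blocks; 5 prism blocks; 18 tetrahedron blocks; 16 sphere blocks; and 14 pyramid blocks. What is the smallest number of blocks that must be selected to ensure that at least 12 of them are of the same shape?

69

By pigeonhole, the 11 shapes are the holes; the blocks drawn are the pigeons.
To avoid 12 of any one shape, the worst case takes at most 11 of each shape, or every block of a shape that has fewer than 11.
That gives 3 + 3 + 1 + 2 + 4 + 6 + 11 + 5 + 11 + 11 + 11 = 68 blocks with no shape reaching 12.
The next block forces some shape to 12, so 68 + 1 = 69.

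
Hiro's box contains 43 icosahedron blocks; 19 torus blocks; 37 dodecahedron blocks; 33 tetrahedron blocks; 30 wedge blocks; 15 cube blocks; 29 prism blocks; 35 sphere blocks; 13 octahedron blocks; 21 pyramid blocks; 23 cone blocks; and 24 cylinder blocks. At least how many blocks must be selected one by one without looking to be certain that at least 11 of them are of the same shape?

121

The 12 shapes are the holes; the blocks drawn are the pigeons.
To avoid 11 of any one shape, the worst case takes at most 10 of each shape.
That gives 10 + 10 + 10 + 10 + 10 + 10 + 10 + 10 + 10 + 10 + 10 + 10 = 120 blocks with no shape reaching 11.
The next block forces some shape to 11, so 120 + 1 = 121.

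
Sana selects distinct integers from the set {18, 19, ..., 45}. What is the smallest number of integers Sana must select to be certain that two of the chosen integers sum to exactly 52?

21

Group the elements by complementary pair {x, 52−x}: {18,34}, {19,33}, {20,32}, …, giving 8 two-element pairs, the single value 26 (it cannot pair with itself since the integers are distinct), and 11 integers whose partner 52−x falls outside [18,45].
Treating each of those 20 groups as a pigeonhole, one can pick one integer per group — 20 integers — with no two summing to 52.
The 21st integer lands in an occupied pair, forcing a sum of 52.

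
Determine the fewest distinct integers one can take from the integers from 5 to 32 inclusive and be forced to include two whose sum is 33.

Group the elements by complementary pair {x, 33−x}: {5,28}, {6,27}, {7,26}, …, giving 12 two-element pairs and 4 integers whose partner 33−x falls outside [5,32].
Treating each of those 16 groups as a pigeonhole, one can pick one integer per group — 16 integers — with no two summing to 33.
The 17th integer lands in an occupied pair, forcing a sum of 33.

17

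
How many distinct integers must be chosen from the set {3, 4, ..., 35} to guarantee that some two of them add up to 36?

19

Group the elements by complementary pair {x, 36−x}: {3,33}, {4,32}, {5,31}, …, giving 15 two-element pairs, the single value 18 (it cannot pair with itself since the integers are distinct), and 2 integers whose partner 36−x falls outside [3,35].
By the pigeonhole principle, treating each of those 18 groups as a pigeonhole, one can pick one integer per group — 18 integers — with no two summing to 36.
The 19th integer lands in an occupied pair, forcing a sum of 36.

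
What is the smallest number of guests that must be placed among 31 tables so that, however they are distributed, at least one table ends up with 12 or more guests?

With 341 guests one could put exactly 11 in each of the 31 tables, and no table would reach 12.
By the pigeonhole principle, one more guest must land in a table that already has 11, giving it 12.
So 31 × 11 + 1 = 342 guests are required.

342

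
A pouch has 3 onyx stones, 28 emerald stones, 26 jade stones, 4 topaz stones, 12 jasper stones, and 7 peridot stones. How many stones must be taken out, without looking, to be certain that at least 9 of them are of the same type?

An adversary could hand out at most 8 stones per type (onyx, topaz, peridot run out sooner): 3 + 8 + 8 + 4 + 8 + 7 = 38 stones and still no type has 9.
By the pigeonhole principle, one more stone lands in a type already at 8, so 39 draws are enough and 38 are not.

39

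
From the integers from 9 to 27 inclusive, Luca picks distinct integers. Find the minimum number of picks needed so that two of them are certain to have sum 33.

12

Two chosen integers sum to 33 exactly when both halves of some pair {x, 33−x} with 9 ≤ x ≤ 33−x ≤ 24 are chosen — 8 such pairs.
The remaining 3 elements (those with no distinct partner in range) can never complete a 33-sum, so the worst case takes all of them and one from each pair: 3 + 8 = 11.
Pigeonhole: the 12th integer has to be the second member of some pair, so 11 + 1 = 12.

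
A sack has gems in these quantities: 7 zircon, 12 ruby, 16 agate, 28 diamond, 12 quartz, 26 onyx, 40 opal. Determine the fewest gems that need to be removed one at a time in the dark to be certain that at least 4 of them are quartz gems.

133

In the worst case for collecting quartz gems, every non-quartz gem comes out first.
There are 7 + 12 + 16 + 28 + 26 + 40 = 129 non-quartz gems altogether.
After those, each further gem must be quartz, so 129 + 4 = 133 draws guarantee 4 quartz gems.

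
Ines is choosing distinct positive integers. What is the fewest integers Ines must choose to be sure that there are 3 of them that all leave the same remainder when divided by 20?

The 20 residue classes mod 20 are the pigeonholes.
With 40 integers one could put 2 in each residue class and have no class reach 3.
The 41st integer pushes some class to 3, so 20·2 + 1 = 41.

41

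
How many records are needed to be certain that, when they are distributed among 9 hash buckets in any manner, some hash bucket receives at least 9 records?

73

With 72 records one could put exactly 8 in each of the 9 hash buckets, and no hash bucket would reach 9.
One more record must land in a hash bucket that already has 8, giving it 9.
So 9 × 8 + 1 = 73 records are required.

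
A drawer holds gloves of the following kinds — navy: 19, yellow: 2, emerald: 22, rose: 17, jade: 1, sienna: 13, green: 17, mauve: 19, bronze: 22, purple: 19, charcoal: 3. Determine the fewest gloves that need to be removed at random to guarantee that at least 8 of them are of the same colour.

63

An adversary could hand out at most 7 gloves per colour (yellow, jade, charcoal run out sooner): 7 + 2 + 7 + 7 + 1 + 7 + 7 + 7 + 7 + 7 + 3 = 62 gloves and still no colour has 8.
By pigeonhole, one more glove lands in a colour already at 7, so 63 draws are enough and 62 are not.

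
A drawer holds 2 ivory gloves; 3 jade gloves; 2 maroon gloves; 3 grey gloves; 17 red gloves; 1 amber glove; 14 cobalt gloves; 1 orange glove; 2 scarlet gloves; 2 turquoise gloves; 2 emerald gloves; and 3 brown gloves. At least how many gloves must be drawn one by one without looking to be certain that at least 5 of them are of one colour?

The 12 colours are the holes; the gloves drawn are the pigeons.
To avoid 5 of any one colour, the worst case takes at most 4 of each colour, or every glove of a colour that has fewer than 4.
That gives 2 + 3 + 2 + 3 + 4 + 1 + 4 + 1 + 2 + 2 + 2 + 3 = 29 gloves with no colour reaching 5.
The next glove forces some colour to 5, so 29 + 1 = 30.

30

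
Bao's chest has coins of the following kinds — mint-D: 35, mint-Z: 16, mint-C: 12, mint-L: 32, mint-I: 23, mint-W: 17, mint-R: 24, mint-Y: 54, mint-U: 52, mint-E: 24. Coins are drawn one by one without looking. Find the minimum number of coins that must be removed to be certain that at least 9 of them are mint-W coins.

In the worst case for collecting mint-W coins, every non-mint-W coin comes out first.
There are 35 + 16 + 12 + 32 + 23 + 24 + 54 + 52 + 24 = 272 non-mint-W coins altogether.
After those, each further coin must be mint-W, so 272 + 9 = 281 draws guarantee 9 mint-W coins.

281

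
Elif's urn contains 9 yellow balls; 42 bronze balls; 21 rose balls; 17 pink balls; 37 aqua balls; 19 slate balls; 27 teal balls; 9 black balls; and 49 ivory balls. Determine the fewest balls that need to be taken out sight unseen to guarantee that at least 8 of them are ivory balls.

In the worst case for collecting ivory balls, every non-ivory ball comes out first.
There are 9 + 42 + 21 + 17 + 37 + 19 + 27 + 9 = 181 non-ivory balls altogether.
After those, each further ball must be ivory, so 181 + 8 = 189 draws guarantee 8 ivory balls.

189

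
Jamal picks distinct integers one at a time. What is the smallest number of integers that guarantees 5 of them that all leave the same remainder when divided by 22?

89

By the pigeonhole principle, the 22 residue classes mod 22 are the pigeonholes.
With 88 integers one could put 4 in each residue class and have no class reach 5.
The 89th integer pushes some class to 5, so 22·4 + 1 = 89.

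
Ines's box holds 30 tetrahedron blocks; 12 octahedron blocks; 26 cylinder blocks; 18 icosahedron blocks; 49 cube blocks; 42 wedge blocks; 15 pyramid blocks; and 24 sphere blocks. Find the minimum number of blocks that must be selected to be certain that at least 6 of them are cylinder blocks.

In the worst case for collecting cylinder blocks, every non-cylinder block comes out first.
There are 30 + 12 + 18 + 49 + 42 + 15 + 24 = 190 non-cylinder blocks altogether.
After those, each further block must be cylinder, so 190 + 6 = 196 draws guarantee 6 cylinder blocks.

196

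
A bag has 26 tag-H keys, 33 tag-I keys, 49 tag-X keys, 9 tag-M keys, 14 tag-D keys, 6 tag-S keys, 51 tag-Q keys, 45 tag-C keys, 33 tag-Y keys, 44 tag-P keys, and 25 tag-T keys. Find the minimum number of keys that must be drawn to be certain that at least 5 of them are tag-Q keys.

In the worst case for collecting tag-Q keys, every non-tag-Q key comes out first.
There are 26 + 33 + 49 + 9 + 14 + 6 + 45 + 33 + 44 + 25 = 284 non-tag-Q keys altogether.
After those, each further key must be tag-Q, so 284 + 5 = 289 draws guarantee 5 tag-Q keys.

289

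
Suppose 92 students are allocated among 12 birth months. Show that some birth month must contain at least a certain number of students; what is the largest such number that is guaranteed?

8

The 12 birth months are the holes and the 92 students are the pigeons.
If every birth month held at most 7 students, the total would be at most 12 × 7 = 84, which is less than 92.
So some birth month holds at least ⌈92/12⌉ = 8 students.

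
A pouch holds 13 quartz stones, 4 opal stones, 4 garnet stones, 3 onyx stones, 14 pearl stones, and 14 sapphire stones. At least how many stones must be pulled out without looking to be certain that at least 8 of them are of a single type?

33

By the pigeonhole principle, put each drawn stone into a box by type. The largest draw with every box below 8 takes min(count, 7) from each type; types with fewer than 7 contribute all they have.
Σ min(cᵢ, 7) = 7 + 4 + 4 + 3 + 7 + 7 = 32.
Draw number 32 + 1 = 33 must push one box to 8.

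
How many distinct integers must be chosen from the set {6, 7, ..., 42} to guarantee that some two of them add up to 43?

Two chosen integers sum to 43 exactly when both halves of some pair {x, 43−x} with 6 ≤ x ≤ 43−x ≤ 37 are chosen — 16 such pairs.
The remaining 5 elements (those with no distinct partner in range) can never complete a 43-sum, so the worst case takes all of them and one from each pair: 5 + 16 = 21.
By the pigeonhole principle, the 22nd integer has to be the second member of some pair, so 21 + 1 = 22.

22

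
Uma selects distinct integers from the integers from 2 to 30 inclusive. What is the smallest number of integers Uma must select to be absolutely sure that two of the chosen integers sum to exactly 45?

22

Two chosen integers sum to 45 exactly when both halves of some pair {x, 45−x} with 15 ≤ x ≤ 45−x ≤ 30 are chosen — 8 such pairs.
The remaining 13 elements (those with no distinct partner in range) can never complete a 45-sum, so the worst case takes all of them and one from each pair: 13 + 8 = 21.
By pigeonhole, the 22nd integer has to be the second member of some pair, so 21 + 1 = 22.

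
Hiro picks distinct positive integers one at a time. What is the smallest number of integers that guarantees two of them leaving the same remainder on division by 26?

27

By the pigeonhole principle, the 26 residue classes mod 26 are the pigeonholes.
With 26 integers one could put 1 in each residue class and have no class reach 2.
The 27th integer pushes some class to 2, so 26·1 + 1 = 27.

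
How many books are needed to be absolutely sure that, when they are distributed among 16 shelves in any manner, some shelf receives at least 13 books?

193

With 192 books one could put exactly 12 in each of the 16 shelves, and no shelf would reach 13.
One more book must land in a shelf that already has 12, giving it 13.
So 16 × 12 + 1 = 193 books are required.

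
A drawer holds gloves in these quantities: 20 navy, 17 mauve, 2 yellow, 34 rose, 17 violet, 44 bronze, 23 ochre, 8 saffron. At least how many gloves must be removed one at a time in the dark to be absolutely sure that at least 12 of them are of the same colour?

By pigeonhole, the 8 colours are the holes; the gloves drawn are the pigeons.
To avoid 12 of any one colour, the worst case takes at most 11 of each colour, or every glove of a colour that has fewer than 11.
That gives 11 + 11 + 2 + 11 + 11 + 11 + 11 + 8 = 76 gloves with no colour reaching 12.
The next glove forces some colour to 12, so 76 + 1 = 77.

77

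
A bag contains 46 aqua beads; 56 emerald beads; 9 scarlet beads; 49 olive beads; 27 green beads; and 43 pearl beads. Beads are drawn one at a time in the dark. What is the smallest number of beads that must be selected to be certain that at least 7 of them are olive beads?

188

In the worst case for collecting olive beads, every non-olive bead comes out first.
There are 46 + 56 + 9 + 27 + 43 = 181 non-olive beads altogether.
After those, each further bead must be olive, so 181 + 7 = 188 draws guarantee 7 olive beads.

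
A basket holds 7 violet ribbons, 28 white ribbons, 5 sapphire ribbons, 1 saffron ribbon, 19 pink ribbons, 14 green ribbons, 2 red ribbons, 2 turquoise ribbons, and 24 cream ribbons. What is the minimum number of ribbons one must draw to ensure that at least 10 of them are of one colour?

54

An adversary could hand out at most 9 ribbons per colour (5 colours run out sooner): 7 + 9 + 5 + 1 + 9 + 9 + 2 + 2 + 9 = 53 ribbons and still no colour has 10.
By pigeonhole, one more ribbon lands in a colour already at 9, so 54 draws are enough and 53 are not.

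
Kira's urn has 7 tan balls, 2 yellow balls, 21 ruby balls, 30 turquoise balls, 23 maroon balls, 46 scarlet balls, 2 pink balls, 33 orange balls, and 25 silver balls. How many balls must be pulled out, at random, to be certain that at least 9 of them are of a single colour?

Pigeonhole: the 9 colours are the holes; the balls drawn are the pigeons.
To avoid 9 of any one colour, the worst case takes at most 8 of each colour, or every ball of a colour that has fewer than 8.
That gives 7 + 2 + 8 + 8 + 8 + 8 + 2 + 8 + 8 = 59 balls with no colour reaching 9.
The next ball forces some colour to 9, so 59 + 1 = 60.

60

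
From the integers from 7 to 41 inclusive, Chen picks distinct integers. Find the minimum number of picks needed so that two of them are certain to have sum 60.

25

Two chosen integers sum to 60 exactly when both halves of some pair {x, 60−x} with 19 ≤ x ≤ 60−x ≤ 41 are chosen — 11 such pairs.
The remaining 13 elements (those with no distinct partner in range) can never complete a 60-sum, so the worst case takes all of them and one from each pair: 13 + 11 = 24.
The 25th integer has to be the second member of some pair, so 24 + 1 = 25.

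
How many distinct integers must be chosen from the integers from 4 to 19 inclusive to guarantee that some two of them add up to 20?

11

Group the elements by complementary pair {x, 20−x}: {4,16}, {5,15}, {6,14}, …, giving 6 two-element pairs, the single value 10 (it cannot pair with itself since the integers are distinct), and 3 integers whose partner 20−x falls outside [4,19].
By pigeonhole, treating each of those 10 groups as a pigeonhole, one can pick one integer per group — 10 integers — with no two summing to 20.
The 11th integer lands in an occupied pair, forcing a sum of 20.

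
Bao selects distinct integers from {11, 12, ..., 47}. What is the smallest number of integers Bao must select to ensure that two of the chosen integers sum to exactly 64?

23

Two chosen integers sum to 64 exactly when both halves of some pair {x, 64−x} with 17 ≤ x ≤ 64−x ≤ 47 are chosen — 15 such pairs.
The remaining 7 elements (those with no distinct partner in range) can never complete a 64-sum, so the worst case takes all of them and one from each pair: 7 + 15 = 22.
The 23rd integer has to be the second member of some pair, so 22 + 1 = 23.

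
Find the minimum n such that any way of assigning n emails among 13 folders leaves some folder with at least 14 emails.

170

With 169 emails one could put exactly 13 in each of the 13 folders, and no folder would reach 14.
By pigeonhole, one more email must land in a folder that already has 13, giving it 14.
So 13 × 13 + 1 = 170 emails are required.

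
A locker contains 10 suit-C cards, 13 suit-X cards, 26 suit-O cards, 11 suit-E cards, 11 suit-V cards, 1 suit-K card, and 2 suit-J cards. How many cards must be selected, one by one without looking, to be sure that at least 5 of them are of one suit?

24

An adversary could hand out at most 4 cards per suit (suit-K, suit-J run out sooner): 4 + 4 + 4 + 4 + 4 + 1 + 2 = 23 cards and still no suit has 5.
One more card lands in a suit already at 4, so 24 draws are enough and 23 are not.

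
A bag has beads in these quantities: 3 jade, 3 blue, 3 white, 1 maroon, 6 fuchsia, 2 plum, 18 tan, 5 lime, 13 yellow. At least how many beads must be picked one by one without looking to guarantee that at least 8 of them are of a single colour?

By the pigeonhole principle, the 9 colours are the holes; the beads drawn are the pigeons.
To avoid 8 of any one colour, the worst case takes at most 7 of each colour, or every bead of a colour that has fewer than 7.
That gives 3 + 3 + 3 + 1 + 6 + 2 + 7 + 5 + 7 = 37 beads with no colour reaching 8.
The next bead forces some colour to 8, so 37 + 1 = 38.

38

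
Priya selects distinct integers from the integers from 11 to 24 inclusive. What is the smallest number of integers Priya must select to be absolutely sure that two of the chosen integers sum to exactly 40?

A set avoiding the sum 40 can contain at most one of each pair {x, 40−x}, plus the 6 elements whose complement lies outside the range or equal to its own complement.
The integers 11, …, 20 (10 of them) are such a set: any two sum to at least 11+12 = 23 and at most 19+20 = 39 < 40.
By the pigeonhole principle, any 11th integer completes one of the 4 pairs, so 11 choices force a sum of 40.

11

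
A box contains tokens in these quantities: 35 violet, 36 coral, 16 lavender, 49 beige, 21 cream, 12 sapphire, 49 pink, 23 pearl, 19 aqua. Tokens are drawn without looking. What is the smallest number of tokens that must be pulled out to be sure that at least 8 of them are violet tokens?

In the worst case for collecting violet tokens, every non-violet token comes out first.
There are 36 + 16 + 49 + 21 + 12 + 49 + 23 + 19 = 225 non-violet tokens altogether.
After those, each further token must be violet, so 225 + 8 = 233 draws guarantee 8 violet tokens.

233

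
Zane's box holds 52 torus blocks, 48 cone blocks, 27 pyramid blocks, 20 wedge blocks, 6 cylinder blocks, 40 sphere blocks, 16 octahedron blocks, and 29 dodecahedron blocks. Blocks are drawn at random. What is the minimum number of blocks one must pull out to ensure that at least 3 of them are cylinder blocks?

In the worst case for collecting cylinder blocks, every non-cylinder block comes out first.
There are 52 + 48 + 27 + 20 + 40 + 16 + 29 = 232 non-cylinder blocks altogether.
After those, each further block must be cylinder, so 232 + 3 = 235 draws guarantee 3 cylinder blocks.

235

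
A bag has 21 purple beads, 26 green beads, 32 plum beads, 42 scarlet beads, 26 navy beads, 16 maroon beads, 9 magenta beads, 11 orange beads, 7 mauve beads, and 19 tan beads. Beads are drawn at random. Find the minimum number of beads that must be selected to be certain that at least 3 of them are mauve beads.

205

In the worst case for collecting mauve beads, every non-mauve bead comes out first.
There are 21 + 26 + 32 + 42 + 26 + 16 + 9 + 11 + 19 = 202 non-mauve beads altogether.
After those, each further bead must be mauve, so 202 + 3 = 205 draws guarantee 3 mauve beads.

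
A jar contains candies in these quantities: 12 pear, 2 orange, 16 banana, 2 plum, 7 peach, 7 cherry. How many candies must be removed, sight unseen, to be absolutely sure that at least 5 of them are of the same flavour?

21

An adversary could hand out at most 4 candies per flavour (orange, plum run out sooner): 4 + 2 + 4 + 2 + 4 + 4 = 20 candies and still no flavour has 5.
By the pigeonhole principle, one more candy lands in a flavour already at 4, so 21 draws are enough and 20 are not.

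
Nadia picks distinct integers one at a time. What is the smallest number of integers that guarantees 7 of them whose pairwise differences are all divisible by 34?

Integers whose pairwise differences are multiples of 34 are exactly those sharing a remainder mod 34. The 34 residue classes mod 34 are the pigeonholes.
With 204 integers one could put 6 in each residue class and have no class reach 7.
The 205th integer pushes some class to 7, so 34·6 + 1 = 205.

205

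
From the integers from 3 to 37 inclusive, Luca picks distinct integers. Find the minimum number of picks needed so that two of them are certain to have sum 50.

Two chosen integers sum to 50 exactly when both halves of some pair {x, 50−x} with 13 ≤ x ≤ 50−x ≤ 37 are chosen — 12 such pairs.
The remaining 11 elements (those with no distinct partner in range) can never complete a 50-sum, so the worst case takes all of them and one from each pair: 11 + 12 = 23.
By the pigeonhole principle, the 24th integer has to be the second member of some pair, so 23 + 1 = 24.

24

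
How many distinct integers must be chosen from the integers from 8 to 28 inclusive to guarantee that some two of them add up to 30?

15

Two chosen integers sum to 30 exactly when both halves of some pair {x, 30−x} with 8 ≤ x ≤ 30−x ≤ 22 are chosen — 7 such pairs.
The remaining 7 elements (those with no distinct partner in range) can never complete a 30-sum, so the worst case takes all of them and one from each pair: 7 + 7 = 14.
Pigeonhole: the 15th integer has to be the second member of some pair, so 14 + 1 = 15.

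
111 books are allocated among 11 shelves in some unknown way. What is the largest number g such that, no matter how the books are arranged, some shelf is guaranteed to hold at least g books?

11

The 11 shelves are the holes and the 111 books are the pigeons.
If every shelf held at most 10 books, the total would be at most 11 × 10 = 110, which is less than 111.
So some shelf holds at least ⌈111/11⌉ = 11 books.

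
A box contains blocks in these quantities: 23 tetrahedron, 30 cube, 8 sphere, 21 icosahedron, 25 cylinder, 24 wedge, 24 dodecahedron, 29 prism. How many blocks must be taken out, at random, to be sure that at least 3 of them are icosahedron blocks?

166

In the worst case for collecting icosahedron blocks, every non-icosahedron block comes out first.
There are 23 + 30 + 8 + 25 + 24 + 24 + 29 = 163 non-icosahedron blocks altogether.
After those, each further block must be icosahedron, so 163 + 3 = 166 draws guarantee 3 icosahedron blocks.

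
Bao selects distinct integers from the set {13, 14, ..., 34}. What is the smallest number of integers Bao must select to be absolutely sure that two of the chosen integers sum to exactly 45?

Two chosen integers sum to 45 exactly when both halves of some pair {x, 45−x} with 13 ≤ x ≤ 45−x ≤ 32 are chosen — 10 such pairs.
The remaining 2 elements (those with no distinct partner in range) can never complete a 45-sum, so the worst case takes all of them and one from each pair: 2 + 10 = 12.
The 13th integer has to be the second member of some pair, so 12 + 1 = 13.

13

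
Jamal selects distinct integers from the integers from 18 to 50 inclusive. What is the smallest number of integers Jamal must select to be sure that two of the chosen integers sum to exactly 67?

18

Two chosen integers sum to 67 exactly when both halves of some pair {x, 67−x} with 18 ≤ x ≤ 67−x ≤ 49 are chosen — 16 such pairs.
The remaining 1 element (those with no distinct partner in range) can never complete a 67-sum, so the worst case takes all of them and one from each pair: 1 + 16 = 17.
By pigeonhole, the 18th integer has to be the second member of some pair, so 17 + 1 = 18.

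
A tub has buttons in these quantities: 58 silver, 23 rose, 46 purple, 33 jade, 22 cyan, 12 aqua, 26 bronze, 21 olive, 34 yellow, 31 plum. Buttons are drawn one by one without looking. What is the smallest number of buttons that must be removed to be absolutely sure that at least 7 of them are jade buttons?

In the worst case for collecting jade buttons, every non-jade button comes out first.
There are 58 + 23 + 46 + 22 + 12 + 26 + 21 + 34 + 31 = 273 non-jade buttons altogether.
After those, each further button must be jade, so 273 + 7 = 280 draws guarantee 7 jade buttons.

280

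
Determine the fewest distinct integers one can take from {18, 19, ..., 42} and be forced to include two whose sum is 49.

Two chosen integers sum to 49 exactly when both halves of some pair {x, 49−x} with 18 ≤ x ≤ 49−x ≤ 31 are chosen — 7 such pairs.
The remaining 11 elements (those with no distinct partner in range) can never complete a 49-sum, so the worst case takes all of them and one from each pair: 11 + 7 = 18.
By pigeonhole, the 19th integer has to be the second member of some pair, so 18 + 1 = 19.

19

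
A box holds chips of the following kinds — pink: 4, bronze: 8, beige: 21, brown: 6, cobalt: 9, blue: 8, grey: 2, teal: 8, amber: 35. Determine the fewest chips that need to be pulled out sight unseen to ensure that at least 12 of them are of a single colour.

Pigeonhole: the 9 colours are the holes; the chips drawn are the pigeons.
To avoid 12 of any one colour, the worst case takes at most 11 of each colour, or every chip of a colour that has fewer than 11.
That gives 4 + 8 + 11 + 6 + 9 + 8 + 2 + 8 + 11 = 67 chips with no colour reaching 12.
The next chip forces some colour to 12, so 67 + 1 = 68.

68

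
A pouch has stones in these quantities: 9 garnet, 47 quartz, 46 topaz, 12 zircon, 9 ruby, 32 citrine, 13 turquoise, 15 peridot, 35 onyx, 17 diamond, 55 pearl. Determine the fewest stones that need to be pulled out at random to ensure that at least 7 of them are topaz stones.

251

In the worst case for collecting topaz stones, every non-topaz stone comes out first.
There are 9 + 47 + 12 + 9 + 32 + 13 + 15 + 35 + 17 + 55 = 244 non-topaz stones altogether.
After those, each further stone must be topaz, so 244 + 7 = 251 draws guarantee 7 topaz stones.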